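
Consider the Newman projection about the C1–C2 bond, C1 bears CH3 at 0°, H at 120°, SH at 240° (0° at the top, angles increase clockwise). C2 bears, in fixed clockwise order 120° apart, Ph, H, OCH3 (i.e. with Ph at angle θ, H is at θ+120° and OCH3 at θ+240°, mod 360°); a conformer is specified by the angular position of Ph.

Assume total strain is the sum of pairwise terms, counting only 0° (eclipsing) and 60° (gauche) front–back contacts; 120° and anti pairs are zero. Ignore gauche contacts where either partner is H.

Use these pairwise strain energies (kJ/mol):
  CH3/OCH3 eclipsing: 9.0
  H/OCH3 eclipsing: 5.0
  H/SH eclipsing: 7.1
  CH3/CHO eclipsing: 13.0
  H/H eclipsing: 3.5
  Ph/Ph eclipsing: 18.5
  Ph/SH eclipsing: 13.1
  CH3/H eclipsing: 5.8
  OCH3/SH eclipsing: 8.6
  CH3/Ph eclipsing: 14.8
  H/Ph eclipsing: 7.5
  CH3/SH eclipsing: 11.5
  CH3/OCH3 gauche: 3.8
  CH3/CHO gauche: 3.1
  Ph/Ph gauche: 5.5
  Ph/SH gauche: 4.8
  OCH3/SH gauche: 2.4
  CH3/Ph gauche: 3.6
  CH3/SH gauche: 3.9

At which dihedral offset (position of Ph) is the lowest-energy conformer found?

180°

Ph at 0° is eclipsed. CH3 at 0° is eclipsed with Ph at 0° (14.8); H at 120° is eclipsed with H at 120° (3.5); SH at 240° is eclipsed with OCH3 at 240° (8.6). Total 26.9 kJ/mol.
Ph at 60° is staggered. CH3 at 0° is gauche with Ph at 60° (3.6); CH3 at 0° is gauche with OCH3 at 300° (3.8); SH at 240° is gauche with OCH3 at 300° (2.4). Total 9.8 kJ/mol.
Ph at 120° is eclipsed. CH3 at 0° is eclipsed with OCH3 at 0° (9.0); H at 120° is eclipsed with Ph at 120° (7.5); SH at 240° is eclipsed with H at 240° (7.1). Total 23.6 kJ/mol.
Ph at 180° is staggered. CH3 at 0° is gauche with OCH3 at 60° (3.8); SH at 240° is gauche with Ph at 180° (4.8). Total 8.6 kJ/mol.
Ph at 240° is eclipsed. CH3 at 0° is eclipsed with H at 0° (5.8); H at 120° is eclipsed with OCH3 at 120° (5.0); SH at 240° is eclipsed with Ph at 240° (13.1). Total 23.9 kJ/mol.
Ph at 300° is staggered. CH3 at 0° is gauche with Ph at 300° (3.6); SH at 240° is gauche with Ph at 300° (4.8); SH at 240° is gauche with OCH3 at 180° (2.4). Total 10.8 kJ/mol.
The minimum (8.6 kJ/mol) occurs with Ph at 180°.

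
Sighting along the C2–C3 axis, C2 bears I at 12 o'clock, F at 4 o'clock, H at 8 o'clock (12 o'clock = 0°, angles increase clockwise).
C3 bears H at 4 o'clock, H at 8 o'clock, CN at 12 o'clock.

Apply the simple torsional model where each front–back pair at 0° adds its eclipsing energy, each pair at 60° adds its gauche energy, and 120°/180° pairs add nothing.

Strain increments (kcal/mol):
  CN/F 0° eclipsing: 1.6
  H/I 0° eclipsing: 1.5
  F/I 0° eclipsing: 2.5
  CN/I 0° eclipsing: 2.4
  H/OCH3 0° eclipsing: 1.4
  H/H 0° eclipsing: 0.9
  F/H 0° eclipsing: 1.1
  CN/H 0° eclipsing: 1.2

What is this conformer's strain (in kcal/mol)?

This conformer (eclipsed): I(0°)/CN(0°) eclipsed 2.4; F(120°)/H(120°) eclipsed 1.1; H(240°)/H(240°) eclipsed 0.9 → 4.4 kcal/mol.

4.4 kcal/mol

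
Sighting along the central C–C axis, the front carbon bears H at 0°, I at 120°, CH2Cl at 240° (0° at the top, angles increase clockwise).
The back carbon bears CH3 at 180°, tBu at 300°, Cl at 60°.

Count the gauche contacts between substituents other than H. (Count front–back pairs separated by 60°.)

Non-H gauche pairs: I(120°)/CH3(180°); I(120°)/Cl(60°); CH2Cl(240°)/CH3(180°); CH2Cl(240°)/tBu(300°) — 4 interactions.

4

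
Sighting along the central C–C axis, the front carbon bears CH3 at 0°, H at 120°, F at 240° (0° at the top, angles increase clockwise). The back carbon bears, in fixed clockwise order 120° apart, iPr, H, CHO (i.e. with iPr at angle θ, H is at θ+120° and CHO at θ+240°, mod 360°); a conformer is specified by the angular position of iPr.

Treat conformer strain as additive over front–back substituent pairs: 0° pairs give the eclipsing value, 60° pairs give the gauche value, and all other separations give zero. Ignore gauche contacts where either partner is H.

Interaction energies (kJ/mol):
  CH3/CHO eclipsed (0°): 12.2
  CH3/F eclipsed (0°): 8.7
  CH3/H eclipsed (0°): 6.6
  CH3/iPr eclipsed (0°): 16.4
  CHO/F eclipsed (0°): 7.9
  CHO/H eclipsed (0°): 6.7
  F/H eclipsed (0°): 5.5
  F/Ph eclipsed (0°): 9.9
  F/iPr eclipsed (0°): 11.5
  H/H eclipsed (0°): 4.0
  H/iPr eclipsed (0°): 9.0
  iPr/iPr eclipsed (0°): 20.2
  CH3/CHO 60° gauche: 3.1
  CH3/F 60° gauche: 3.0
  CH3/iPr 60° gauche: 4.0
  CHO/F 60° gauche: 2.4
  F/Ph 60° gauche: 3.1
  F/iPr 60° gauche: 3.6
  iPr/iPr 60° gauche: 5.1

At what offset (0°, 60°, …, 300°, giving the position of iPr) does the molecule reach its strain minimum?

180°

iPr at 0° is eclipsed. CH3 at 0° is eclipsed with iPr at 0° (16.4); H at 120° is eclipsed with H at 120° (4.0); F at 240° is eclipsed with CHO at 240° (7.9). Total 28.3 kJ/mol.
iPr at 60° is staggered. CH3 at 0° is gauche with iPr at 60° (4.0); CH3 at 0° is gauche with CHO at 300° (3.1); F at 240° is gauche with CHO at 300° (2.4). Total 9.5 kJ/mol.
iPr at 120° is eclipsed. CH3 at 0° is eclipsed with CHO at 0° (12.2); H at 120° is eclipsed with iPr at 120° (9.0); F at 240° is eclipsed with H at 240° (5.5). Total 26.7 kJ/mol.
iPr at 180° is staggered. CH3 at 0° is gauche with CHO at 60° (3.1); F at 240° is gauche with iPr at 180° (3.6). Total 6.7 kJ/mol.
iPr at 240° is eclipsed. CH3 at 0° is eclipsed with H at 0° (6.6); H at 120° is eclipsed with CHO at 120° (6.7); F at 240° is eclipsed with iPr at 240° (11.5). Total 24.8 kJ/mol.
iPr at 300° is staggered. CH3 at 0° is gauche with iPr at 300° (4.0); F at 240° is gauche with iPr at 300° (3.6); F at 240° is gauche with CHO at 180° (2.4). Total 10.0 kJ/mol.
The minimum (6.7 kJ/mol) occurs with iPr at 180°.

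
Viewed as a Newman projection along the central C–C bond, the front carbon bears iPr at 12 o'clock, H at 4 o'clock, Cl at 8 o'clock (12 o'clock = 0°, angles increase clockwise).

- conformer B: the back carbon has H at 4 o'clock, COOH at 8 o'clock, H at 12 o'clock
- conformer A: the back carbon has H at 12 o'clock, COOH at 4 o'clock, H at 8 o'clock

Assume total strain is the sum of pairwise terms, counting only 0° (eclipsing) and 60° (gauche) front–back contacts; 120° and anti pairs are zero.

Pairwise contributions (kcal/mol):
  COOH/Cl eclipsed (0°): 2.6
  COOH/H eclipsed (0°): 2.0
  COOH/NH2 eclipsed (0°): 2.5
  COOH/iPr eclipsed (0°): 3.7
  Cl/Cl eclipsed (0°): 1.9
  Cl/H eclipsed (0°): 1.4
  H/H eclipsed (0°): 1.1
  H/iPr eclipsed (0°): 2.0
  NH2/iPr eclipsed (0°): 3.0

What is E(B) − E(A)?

B is eclipsed. iPr at 0° is eclipsed with H at 0° (2.0); H at 120° is eclipsed with H at 120° (1.1); Cl at 240° is eclipsed with COOH at 240° (2.6). Total 5.7 kcal/mol.
A is eclipsed. iPr at 0° is eclipsed with H at 0° (2.0); H at 120° is eclipsed with COOH at 120° (2.0); Cl at 240° is eclipsed with H at 240° (1.4). Total 5.4 kcal/mol.
E(B) − E(A) = 5.7 − 5.4 = +0.3 kcal/mol.

+0.3 kcal/mol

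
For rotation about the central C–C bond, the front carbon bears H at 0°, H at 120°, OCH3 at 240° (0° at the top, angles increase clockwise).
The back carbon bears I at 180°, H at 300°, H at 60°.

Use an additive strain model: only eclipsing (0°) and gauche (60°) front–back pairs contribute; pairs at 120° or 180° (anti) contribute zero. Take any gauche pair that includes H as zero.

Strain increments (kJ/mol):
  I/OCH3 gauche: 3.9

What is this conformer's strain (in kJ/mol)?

This conformer (staggered): OCH3–I gauche; 3.9 = 3.9 kJ/mol.

3.9 kJ/mol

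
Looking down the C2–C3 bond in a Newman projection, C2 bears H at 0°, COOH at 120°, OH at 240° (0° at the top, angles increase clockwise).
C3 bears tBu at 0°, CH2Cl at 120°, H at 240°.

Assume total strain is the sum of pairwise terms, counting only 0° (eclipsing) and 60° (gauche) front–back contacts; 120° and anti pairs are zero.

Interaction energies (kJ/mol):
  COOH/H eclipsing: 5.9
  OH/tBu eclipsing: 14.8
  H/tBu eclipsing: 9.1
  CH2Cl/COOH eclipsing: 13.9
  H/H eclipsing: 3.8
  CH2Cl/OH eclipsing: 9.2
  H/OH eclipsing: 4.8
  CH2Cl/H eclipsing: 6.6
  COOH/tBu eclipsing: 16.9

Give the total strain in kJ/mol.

This conformer (eclipsed): H–tBu eclipsed, COOH–CH2Cl eclipsed, OH–H eclipsed; 9.1 + 13.9 + 4.8 = 27.8 kJ/mol.

27.8 kJ/mol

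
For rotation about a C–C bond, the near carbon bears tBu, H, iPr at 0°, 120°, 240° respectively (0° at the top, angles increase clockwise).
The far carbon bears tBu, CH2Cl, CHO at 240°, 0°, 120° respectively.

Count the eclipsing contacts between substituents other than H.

2

Non-H eclipsing pairs: tBu(0°)/CH2Cl(0°); iPr(240°)/tBu(240°) — 2 interactions.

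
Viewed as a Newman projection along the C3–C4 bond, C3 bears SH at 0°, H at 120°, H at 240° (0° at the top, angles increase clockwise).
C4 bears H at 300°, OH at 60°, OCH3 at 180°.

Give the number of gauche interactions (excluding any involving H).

Non-H gauche pairs: SH(0°)/OH(60°) — 1 interaction.

1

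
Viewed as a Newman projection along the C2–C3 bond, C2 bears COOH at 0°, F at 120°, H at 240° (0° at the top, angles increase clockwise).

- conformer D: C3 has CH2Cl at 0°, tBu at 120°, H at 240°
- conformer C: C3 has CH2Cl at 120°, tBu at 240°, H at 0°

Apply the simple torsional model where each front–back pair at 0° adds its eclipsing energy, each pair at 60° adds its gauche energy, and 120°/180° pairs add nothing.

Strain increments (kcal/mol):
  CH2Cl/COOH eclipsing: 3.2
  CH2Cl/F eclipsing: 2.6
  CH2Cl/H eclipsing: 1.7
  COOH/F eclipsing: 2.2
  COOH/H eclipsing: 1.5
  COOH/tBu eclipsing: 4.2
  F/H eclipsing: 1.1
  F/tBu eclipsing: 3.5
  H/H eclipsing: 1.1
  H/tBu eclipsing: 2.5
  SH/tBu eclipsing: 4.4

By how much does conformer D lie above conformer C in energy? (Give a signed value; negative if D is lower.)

+1.2 kcal/mol

D (eclipsed): COOH(0°)/CH2Cl(0°) eclipsed 3.2; F(120°)/tBu(120°) eclipsed 3.5; H(240°)/H(240°) eclipsed 1.1 → 7.8 kcal/mol.
C (eclipsed): COOH(0°)/H(0°) eclipsed 1.5; F(120°)/CH2Cl(120°) eclipsed 2.6; H(240°)/tBu(240°) eclipsed 2.5 → 6.6 kcal/mol.
E(D) − E(C) = 7.8 − 6.6 = +1.2 kcal/mol.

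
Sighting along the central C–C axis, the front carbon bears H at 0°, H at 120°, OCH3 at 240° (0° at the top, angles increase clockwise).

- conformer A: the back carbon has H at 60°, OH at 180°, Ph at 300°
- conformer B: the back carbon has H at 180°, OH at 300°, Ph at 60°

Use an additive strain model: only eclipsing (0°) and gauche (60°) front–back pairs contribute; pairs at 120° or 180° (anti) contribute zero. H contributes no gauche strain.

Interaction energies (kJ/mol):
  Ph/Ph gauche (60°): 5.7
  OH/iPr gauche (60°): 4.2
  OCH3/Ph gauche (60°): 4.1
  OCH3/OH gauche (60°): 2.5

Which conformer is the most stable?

A (staggered): OCH3–OH gauche, OCH3–Ph gauche; 2.5 + 4.1 = 6.6 kJ/mol.
B (staggered): OCH3–OH gauche; 2.5 = 2.5 kJ/mol.
B has the lowest total (2.5 kJ/mol).

B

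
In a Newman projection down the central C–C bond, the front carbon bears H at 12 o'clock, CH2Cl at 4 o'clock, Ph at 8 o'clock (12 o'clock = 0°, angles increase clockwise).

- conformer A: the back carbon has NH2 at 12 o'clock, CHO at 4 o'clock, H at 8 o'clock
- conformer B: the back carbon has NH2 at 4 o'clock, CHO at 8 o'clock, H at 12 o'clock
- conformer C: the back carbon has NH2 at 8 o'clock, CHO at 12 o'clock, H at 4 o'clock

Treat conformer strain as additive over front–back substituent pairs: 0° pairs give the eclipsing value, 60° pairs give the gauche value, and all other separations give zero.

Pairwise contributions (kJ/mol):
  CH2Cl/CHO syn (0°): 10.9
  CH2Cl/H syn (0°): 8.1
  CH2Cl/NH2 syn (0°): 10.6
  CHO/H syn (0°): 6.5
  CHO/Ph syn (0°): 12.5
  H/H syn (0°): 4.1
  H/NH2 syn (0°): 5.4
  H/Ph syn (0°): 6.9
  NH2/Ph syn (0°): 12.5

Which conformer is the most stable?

A (eclipsed): H(0°)/NH2(0°) eclipsed 5.4; CH2Cl(120°)/CHO(120°) eclipsed 10.9; Ph(240°)/H(240°) eclipsed 6.9 → 23.2 kJ/mol.
B (eclipsed): H(0°)/H(0°) eclipsed 4.1; CH2Cl(120°)/NH2(120°) eclipsed 10.6; Ph(240°)/CHO(240°) eclipsed 12.5 → 27.2 kJ/mol.
C (eclipsed): H(0°)/CHO(0°) eclipsed 6.5; CH2Cl(120°)/H(120°) eclipsed 8.1; Ph(240°)/NH2(240°) eclipsed 12.5 → 27.1 kJ/mol.
A has the lowest total (23.2 kJ/mol).

A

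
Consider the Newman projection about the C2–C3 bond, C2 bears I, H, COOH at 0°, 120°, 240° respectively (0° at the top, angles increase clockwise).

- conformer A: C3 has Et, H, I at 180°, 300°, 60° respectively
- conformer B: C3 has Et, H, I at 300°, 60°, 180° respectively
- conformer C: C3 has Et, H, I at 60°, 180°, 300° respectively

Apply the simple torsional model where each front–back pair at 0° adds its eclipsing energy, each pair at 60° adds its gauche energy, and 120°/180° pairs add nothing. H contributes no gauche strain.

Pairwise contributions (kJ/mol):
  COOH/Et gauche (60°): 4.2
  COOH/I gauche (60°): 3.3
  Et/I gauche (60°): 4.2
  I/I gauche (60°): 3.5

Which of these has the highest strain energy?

A (staggered): I–I gauche, COOH–Et gauche; 3.5 + 4.2 = 7.7 kJ/mol.
B (staggered): I–Et gauche, COOH–Et gauche, COOH–I gauche; 4.2 + 4.2 + 3.3 = 11.7 kJ/mol.
C (staggered): I–Et gauche, I–I gauche, COOH–I gauche; 4.2 + 3.5 + 3.3 = 11.0 kJ/mol.
B has the highest total (11.7 kJ/mol).

B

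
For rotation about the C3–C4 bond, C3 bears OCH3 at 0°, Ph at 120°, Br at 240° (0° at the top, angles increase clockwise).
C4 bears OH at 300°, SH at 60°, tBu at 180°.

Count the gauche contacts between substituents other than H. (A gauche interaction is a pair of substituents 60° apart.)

Non-H gauche pairs: OCH3(0°)/OH(300°); OCH3(0°)/SH(60°); Ph(120°)/SH(60°); Ph(120°)/tBu(180°); Br(240°)/OH(300°); Br(240°)/tBu(180°) — 6 interactions.

6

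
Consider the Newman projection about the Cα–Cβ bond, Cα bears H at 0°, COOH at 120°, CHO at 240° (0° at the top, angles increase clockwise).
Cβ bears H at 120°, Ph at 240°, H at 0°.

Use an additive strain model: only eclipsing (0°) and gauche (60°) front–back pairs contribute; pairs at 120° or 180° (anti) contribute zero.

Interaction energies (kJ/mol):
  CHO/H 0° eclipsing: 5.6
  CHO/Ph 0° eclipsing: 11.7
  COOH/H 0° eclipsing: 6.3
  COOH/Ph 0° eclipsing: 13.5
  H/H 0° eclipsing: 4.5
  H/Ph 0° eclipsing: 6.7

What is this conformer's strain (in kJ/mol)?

22.5 kJ/mol

This conformer (eclipsed): H(0°)/H(0°) eclipsed 4.5; COOH(120°)/H(120°) eclipsed 6.3; CHO(240°)/Ph(240°) eclipsed 11.7 → 22.5 kJ/mol.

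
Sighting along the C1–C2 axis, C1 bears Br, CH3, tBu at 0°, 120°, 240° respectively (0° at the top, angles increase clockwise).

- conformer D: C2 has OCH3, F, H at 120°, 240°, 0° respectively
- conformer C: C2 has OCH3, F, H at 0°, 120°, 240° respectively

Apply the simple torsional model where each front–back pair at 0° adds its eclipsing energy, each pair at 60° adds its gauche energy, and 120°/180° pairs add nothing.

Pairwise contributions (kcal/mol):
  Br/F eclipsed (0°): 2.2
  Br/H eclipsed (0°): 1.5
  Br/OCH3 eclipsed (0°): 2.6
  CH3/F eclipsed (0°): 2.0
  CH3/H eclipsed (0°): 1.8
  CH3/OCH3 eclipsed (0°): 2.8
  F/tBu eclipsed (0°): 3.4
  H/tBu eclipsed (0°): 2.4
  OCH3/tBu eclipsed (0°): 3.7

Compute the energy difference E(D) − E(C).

+0.7 kcal/mol

D (eclipsed): Br(0°)/H(0°) eclipsed 1.5; CH3(120°)/OCH3(120°) eclipsed 2.8; tBu(240°)/F(240°) eclipsed 3.4 → 7.7 kcal/mol.
C (eclipsed): Br(0°)/OCH3(0°) eclipsed 2.6; CH3(120°)/F(120°) eclipsed 2.0; tBu(240°)/H(240°) eclipsed 2.4 → 7.0 kcal/mol.
E(D) − E(C) = 7.7 − 7.0 = +0.7 kcal/mol.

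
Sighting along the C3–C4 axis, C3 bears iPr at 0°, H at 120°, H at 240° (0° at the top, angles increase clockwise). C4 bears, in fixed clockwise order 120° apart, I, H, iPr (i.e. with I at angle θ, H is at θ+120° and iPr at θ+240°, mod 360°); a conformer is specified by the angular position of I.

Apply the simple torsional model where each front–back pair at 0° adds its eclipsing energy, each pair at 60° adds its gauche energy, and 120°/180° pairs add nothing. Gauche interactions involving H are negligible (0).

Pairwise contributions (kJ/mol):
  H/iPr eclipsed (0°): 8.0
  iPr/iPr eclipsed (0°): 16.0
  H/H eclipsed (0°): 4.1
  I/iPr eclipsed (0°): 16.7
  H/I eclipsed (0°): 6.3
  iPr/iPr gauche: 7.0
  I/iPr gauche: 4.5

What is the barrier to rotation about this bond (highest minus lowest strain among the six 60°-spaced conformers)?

I at 0° (eclipsed): iPr–I eclipsed, H–H eclipsed, H–iPr eclipsed; 16.7 + 4.1 + 8.0 = 28.8 kJ/mol.
I at 60° (staggered): iPr–I gauche, iPr–iPr gauche; 4.5 + 7.0 = 11.5 kJ/mol.
I at 120° (eclipsed): iPr–iPr eclipsed, H–I eclipsed, H–H eclipsed; 16.0 + 6.3 + 4.1 = 26.4 kJ/mol.
I at 180° (staggered): iPr–iPr gauche; 7.0 = 7.0 kJ/mol.
I at 240° (eclipsed): iPr–H eclipsed, H–iPr eclipsed, H–I eclipsed; 8.0 + 8.0 + 6.3 = 22.3 kJ/mol.
I at 300° (staggered): iPr–I gauche; 4.5 = 4.5 kJ/mol.
Max at 0° (28.8 kJ/mol), min at 300° (4.5 kJ/mol); barrier = 24.3 kJ/mol.

24.3 kJ/mol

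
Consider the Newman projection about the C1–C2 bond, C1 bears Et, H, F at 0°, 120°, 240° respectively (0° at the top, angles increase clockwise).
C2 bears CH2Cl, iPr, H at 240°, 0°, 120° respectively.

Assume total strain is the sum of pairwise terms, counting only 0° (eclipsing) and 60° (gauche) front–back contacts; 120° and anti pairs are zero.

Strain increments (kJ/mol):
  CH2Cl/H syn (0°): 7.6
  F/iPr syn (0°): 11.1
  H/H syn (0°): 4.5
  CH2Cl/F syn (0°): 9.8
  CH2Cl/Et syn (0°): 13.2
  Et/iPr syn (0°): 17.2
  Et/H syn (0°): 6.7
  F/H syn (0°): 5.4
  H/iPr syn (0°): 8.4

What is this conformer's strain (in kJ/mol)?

31.5 kJ/mol

This conformer is eclipsed. Et at 0° is eclipsed with iPr at 0° (17.2); H at 120° is eclipsed with H at 120° (4.5); F at 240° is eclipsed with CH2Cl at 240° (9.8). Total 31.5 kJ/mol.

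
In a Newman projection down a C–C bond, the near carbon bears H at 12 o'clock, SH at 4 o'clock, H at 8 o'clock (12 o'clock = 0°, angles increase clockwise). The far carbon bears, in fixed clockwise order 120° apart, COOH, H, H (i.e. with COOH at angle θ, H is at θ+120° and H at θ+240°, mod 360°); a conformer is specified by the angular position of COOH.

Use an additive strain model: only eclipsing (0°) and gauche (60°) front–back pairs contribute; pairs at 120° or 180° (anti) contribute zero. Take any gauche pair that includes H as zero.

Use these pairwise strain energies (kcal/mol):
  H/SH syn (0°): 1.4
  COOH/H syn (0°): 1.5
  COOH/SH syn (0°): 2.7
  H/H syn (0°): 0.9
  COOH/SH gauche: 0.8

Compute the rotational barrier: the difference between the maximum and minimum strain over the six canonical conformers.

4.5 kcal/mol

COOH at 0° (eclipsed): H(0°)/COOH(0°) eclipsed 1.5; SH(120°)/H(120°) eclipsed 1.4; H(240°)/H(240°) eclipsed 0.9 → 3.8 kcal/mol.
COOH at 60° (staggered): SH(120°)/COOH(60°) gauche 0.8 → 0.8 kcal/mol.
COOH at 120° (eclipsed): H(0°)/H(0°) eclipsed 0.9; SH(120°)/COOH(120°) eclipsed 2.7; H(240°)/H(240°) eclipsed 0.9 → 4.5 kcal/mol.
COOH at 180° (staggered): SH(120°)/COOH(180°) gauche 0.8 → 0.8 kcal/mol.
COOH at 240° (eclipsed): H(0°)/H(0°) eclipsed 0.9; SH(120°)/H(120°) eclipsed 1.4; H(240°)/COOH(240°) eclipsed 1.5 → 3.8 kcal/mol.
COOH at 300° (staggered): no non-H gauche contacts → 0.0 kcal/mol.
Max at 120° (4.5 kcal/mol), min at 300° (0.0 kcal/mol); barrier = 4.5 kcal/mol.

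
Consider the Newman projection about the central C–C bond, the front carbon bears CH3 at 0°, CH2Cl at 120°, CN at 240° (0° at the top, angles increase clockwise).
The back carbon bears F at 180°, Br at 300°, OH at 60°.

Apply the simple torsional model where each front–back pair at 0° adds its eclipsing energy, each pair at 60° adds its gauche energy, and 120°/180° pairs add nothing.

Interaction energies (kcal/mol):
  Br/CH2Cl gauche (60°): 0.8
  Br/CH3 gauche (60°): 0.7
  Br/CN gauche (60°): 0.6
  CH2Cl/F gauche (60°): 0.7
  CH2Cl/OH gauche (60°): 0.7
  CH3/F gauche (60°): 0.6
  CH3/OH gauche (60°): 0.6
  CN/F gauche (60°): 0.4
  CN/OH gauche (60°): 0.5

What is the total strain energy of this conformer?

3.7 kcal/mol

This conformer is staggered. CH3 at 0° is gauche with Br at 300° (0.7); CH3 at 0° is gauche with OH at 60° (0.6); CH2Cl at 120° is gauche with F at 180° (0.7); CH2Cl at 120° is gauche with OH at 60° (0.7); CN at 240° is gauche with F at 180° (0.4); CN at 240° is gauche with Br at 300° (0.6). Total 3.7 kcal/mol.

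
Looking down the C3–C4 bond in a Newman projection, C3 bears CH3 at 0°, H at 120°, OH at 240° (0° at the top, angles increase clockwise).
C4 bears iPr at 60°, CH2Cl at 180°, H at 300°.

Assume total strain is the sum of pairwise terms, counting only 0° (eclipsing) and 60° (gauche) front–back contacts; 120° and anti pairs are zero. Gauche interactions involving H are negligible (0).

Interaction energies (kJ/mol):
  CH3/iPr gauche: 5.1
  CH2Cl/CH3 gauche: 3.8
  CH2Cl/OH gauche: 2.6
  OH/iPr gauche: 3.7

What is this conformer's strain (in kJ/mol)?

This conformer (staggered): CH3–iPr gauche, OH–CH2Cl gauche; 5.1 + 2.6 = 7.7 kJ/mol.

7.7 kJ/mol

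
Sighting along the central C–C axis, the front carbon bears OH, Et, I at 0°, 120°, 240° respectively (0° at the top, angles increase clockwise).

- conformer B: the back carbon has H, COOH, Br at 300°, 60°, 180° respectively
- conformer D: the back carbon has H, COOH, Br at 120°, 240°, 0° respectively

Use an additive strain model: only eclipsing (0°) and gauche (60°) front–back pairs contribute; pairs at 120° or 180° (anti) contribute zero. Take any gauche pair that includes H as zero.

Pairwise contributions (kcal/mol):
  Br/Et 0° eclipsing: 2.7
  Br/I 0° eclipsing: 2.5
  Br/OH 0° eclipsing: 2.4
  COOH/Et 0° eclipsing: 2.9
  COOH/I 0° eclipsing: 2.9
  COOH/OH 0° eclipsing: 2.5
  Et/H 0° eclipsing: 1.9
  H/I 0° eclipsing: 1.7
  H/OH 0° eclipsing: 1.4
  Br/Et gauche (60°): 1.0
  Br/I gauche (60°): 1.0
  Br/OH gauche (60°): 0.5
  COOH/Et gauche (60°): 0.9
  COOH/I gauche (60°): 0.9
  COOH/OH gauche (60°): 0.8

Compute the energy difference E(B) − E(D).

-3.5 kcal/mol

B (staggered): OH–COOH gauche, Et–COOH gauche, Et–Br gauche, I–Br gauche; 0.8 + 0.9 + 1.0 + 1.0 = 3.7 kcal/mol.
D (eclipsed): OH–Br eclipsed, Et–H eclipsed, I–COOH eclipsed; 2.4 + 1.9 + 2.9 = 7.2 kcal/mol.
E(B) − E(D) = 3.7 − 7.2 = -3.5 kcal/mol.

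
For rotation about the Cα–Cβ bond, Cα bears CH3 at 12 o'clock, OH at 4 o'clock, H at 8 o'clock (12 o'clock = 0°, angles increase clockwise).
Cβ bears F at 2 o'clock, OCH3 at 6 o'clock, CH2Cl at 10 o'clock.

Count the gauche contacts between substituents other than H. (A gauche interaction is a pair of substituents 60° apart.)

4

Non-H gauche pairs: CH3(0°)/F(60°); CH3(0°)/CH2Cl(300°); OH(120°)/F(60°); OH(120°)/OCH3(180°) — 4 interactions.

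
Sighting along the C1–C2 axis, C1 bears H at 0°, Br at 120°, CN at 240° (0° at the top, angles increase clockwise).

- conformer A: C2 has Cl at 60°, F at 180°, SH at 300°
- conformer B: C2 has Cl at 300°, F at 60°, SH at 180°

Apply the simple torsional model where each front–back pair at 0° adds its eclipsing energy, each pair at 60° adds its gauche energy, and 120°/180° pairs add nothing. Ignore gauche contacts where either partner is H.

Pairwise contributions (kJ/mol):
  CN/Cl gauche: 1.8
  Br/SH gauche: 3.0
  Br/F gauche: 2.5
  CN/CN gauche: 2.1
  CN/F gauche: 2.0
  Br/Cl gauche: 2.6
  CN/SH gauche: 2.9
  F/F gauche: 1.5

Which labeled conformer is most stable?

A is staggered. Br at 120° is gauche with Cl at 60° (2.6); Br at 120° is gauche with F at 180° (2.5); CN at 240° is gauche with F at 180° (2.0); CN at 240° is gauche with SH at 300° (2.9). Total 10.0 kJ/mol.
B is staggered. Br at 120° is gauche with F at 60° (2.5); Br at 120° is gauche with SH at 180° (3.0); CN at 240° is gauche with Cl at 300° (1.8); CN at 240° is gauche with SH at 180° (2.9). Total 10.2 kJ/mol.
A has the lowest total (10.0 kJ/mol).

A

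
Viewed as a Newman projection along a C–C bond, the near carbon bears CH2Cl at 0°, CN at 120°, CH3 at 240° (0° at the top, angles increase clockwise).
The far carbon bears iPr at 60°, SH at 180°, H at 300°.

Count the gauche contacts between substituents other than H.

Non-H gauche pairs: CH2Cl(0°)/iPr(60°); CN(120°)/iPr(60°); CN(120°)/SH(180°); CH3(240°)/SH(180°) — 4 interactions.

4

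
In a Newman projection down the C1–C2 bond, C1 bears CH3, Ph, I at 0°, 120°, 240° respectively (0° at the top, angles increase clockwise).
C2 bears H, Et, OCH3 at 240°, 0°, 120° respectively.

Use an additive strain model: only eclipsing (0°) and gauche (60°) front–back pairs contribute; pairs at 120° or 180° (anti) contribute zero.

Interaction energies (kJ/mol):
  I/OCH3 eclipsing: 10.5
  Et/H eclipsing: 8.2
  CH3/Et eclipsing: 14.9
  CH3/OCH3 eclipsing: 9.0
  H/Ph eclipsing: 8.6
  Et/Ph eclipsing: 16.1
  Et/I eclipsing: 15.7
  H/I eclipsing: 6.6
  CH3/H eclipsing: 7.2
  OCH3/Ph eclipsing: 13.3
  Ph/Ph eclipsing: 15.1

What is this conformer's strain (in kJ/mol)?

34.8 kJ/mol

This conformer (eclipsed): CH3–Et eclipsed, Ph–OCH3 eclipsed, I–H eclipsed; 14.9 + 13.3 + 6.6 = 34.8 kJ/mol.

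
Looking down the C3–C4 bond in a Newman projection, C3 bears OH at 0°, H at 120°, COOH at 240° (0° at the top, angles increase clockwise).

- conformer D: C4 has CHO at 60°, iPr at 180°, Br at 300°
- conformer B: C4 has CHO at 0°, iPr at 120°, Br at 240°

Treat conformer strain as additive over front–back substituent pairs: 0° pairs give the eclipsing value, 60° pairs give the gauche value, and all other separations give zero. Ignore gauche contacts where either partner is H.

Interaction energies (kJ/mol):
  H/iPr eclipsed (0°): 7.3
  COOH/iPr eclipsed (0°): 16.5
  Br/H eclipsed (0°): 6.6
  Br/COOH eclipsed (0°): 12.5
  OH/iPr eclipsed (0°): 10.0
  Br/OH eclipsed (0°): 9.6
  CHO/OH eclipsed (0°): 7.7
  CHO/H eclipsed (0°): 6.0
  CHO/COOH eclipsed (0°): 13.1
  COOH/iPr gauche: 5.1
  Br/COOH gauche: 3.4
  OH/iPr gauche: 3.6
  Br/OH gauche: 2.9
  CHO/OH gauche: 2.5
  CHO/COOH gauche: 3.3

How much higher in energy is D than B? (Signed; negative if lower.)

-13.6 kJ/mol

D (staggered): OH(0°)/CHO(60°) gauche 2.5; OH(0°)/Br(300°) gauche 2.9; COOH(240°)/iPr(180°) gauche 5.1; COOH(240°)/Br(300°) gauche 3.4 → 13.9 kJ/mol.
B (eclipsed): OH(0°)/CHO(0°) eclipsed 7.7; H(120°)/iPr(120°) eclipsed 7.3; COOH(240°)/Br(240°) eclipsed 12.5 → 27.5 kJ/mol.
E(D) − E(B) = 13.9 − 27.5 = -13.6 kJ/mol.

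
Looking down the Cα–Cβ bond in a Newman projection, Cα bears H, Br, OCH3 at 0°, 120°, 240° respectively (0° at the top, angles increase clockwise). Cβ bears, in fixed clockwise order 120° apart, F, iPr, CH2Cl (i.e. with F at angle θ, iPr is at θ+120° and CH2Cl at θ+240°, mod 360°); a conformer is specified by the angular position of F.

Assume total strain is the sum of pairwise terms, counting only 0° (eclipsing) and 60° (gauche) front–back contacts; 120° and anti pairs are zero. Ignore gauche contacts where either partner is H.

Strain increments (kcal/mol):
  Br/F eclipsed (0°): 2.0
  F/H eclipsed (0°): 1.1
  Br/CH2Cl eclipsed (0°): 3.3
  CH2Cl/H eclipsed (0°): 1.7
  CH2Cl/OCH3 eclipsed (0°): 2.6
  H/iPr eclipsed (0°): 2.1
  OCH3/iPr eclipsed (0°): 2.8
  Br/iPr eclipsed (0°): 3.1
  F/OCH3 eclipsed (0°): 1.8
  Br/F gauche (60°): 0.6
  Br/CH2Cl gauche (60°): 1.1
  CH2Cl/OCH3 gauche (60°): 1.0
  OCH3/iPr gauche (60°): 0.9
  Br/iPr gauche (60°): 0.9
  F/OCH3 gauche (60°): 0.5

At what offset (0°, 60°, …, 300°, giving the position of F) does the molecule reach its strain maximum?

F at 0° (eclipsed): H–F eclipsed, Br–iPr eclipsed, OCH3–CH2Cl eclipsed; 1.1 + 3.1 + 2.6 = 6.8 kcal/mol.
F at 60° (staggered): Br–F gauche, Br–iPr gauche, OCH3–iPr gauche, OCH3–CH2Cl gauche; 0.6 + 0.9 + 0.9 + 1.0 = 3.4 kcal/mol.
F at 120° (eclipsed): H–CH2Cl eclipsed, Br–F eclipsed, OCH3–iPr eclipsed; 1.7 + 2.0 + 2.8 = 6.5 kcal/mol.
F at 180° (staggered): Br–F gauche, Br–CH2Cl gauche, OCH3–F gauche, OCH3–iPr gauche; 0.6 + 1.1 + 0.5 + 0.9 = 3.1 kcal/mol.
F at 240° (eclipsed): H–iPr eclipsed, Br–CH2Cl eclipsed, OCH3–F eclipsed; 2.1 + 3.3 + 1.8 = 7.2 kcal/mol.
F at 300° (staggered): Br–iPr gauche, Br–CH2Cl gauche, OCH3–F gauche, OCH3–CH2Cl gauche; 0.9 + 1.1 + 0.5 + 1.0 = 3.5 kcal/mol.
The maximum (7.2 kcal/mol) occurs with F at 240°.

240°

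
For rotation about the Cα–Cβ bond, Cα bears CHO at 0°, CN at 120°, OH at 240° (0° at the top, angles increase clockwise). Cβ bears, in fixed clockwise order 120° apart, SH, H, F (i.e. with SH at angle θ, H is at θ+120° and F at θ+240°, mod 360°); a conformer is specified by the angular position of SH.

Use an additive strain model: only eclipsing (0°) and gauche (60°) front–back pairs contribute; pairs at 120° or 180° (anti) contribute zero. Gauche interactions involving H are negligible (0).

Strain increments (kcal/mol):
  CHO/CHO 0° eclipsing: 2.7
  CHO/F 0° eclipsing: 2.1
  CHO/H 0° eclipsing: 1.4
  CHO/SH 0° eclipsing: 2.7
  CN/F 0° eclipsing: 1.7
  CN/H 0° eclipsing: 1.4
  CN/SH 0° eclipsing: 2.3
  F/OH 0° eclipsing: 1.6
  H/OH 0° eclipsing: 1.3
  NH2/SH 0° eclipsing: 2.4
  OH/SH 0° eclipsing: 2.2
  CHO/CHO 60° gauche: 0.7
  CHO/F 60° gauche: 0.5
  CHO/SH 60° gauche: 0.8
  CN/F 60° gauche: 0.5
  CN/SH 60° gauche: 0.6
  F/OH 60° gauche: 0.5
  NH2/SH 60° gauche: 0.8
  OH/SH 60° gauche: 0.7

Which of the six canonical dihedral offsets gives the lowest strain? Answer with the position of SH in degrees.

180°

SH at 0° (eclipsed): CHO–SH eclipsed, CN–H eclipsed, OH–F eclipsed; 2.7 + 1.4 + 1.6 = 5.7 kcal/mol.
SH at 60° (staggered): CHO–SH gauche, CHO–F gauche, CN–SH gauche, OH–F gauche; 0.8 + 0.5 + 0.6 + 0.5 = 2.4 kcal/mol.
SH at 120° (eclipsed): CHO–F eclipsed, CN–SH eclipsed, OH–H eclipsed; 2.1 + 2.3 + 1.3 = 5.7 kcal/mol.
SH at 180° (staggered): CHO–F gauche, CN–SH gauche, CN–F gauche, OH–SH gauche; 0.5 + 0.6 + 0.5 + 0.7 = 2.3 kcal/mol.
SH at 240° (eclipsed): CHO–H eclipsed, CN–F eclipsed, OH–SH eclipsed; 1.4 + 1.7 + 2.2 = 5.3 kcal/mol.
SH at 300° (staggered): CHO–SH gauche, CN–F gauche, OH–SH gauche, OH–F gauche; 0.8 + 0.5 + 0.7 + 0.5 = 2.5 kcal/mol.
The minimum (2.3 kcal/mol) occurs with SH at 180°.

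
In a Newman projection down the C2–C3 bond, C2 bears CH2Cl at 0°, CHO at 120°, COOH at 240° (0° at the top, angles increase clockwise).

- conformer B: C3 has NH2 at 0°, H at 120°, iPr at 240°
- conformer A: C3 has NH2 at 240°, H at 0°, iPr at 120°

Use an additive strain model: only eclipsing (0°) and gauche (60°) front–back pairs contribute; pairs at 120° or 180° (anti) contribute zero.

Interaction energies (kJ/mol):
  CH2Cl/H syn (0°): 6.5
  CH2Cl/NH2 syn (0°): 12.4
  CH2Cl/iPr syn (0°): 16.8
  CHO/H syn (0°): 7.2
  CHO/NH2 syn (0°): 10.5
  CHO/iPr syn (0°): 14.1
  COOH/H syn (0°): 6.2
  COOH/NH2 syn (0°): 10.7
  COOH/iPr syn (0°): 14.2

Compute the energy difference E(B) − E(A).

B (eclipsed): CH2Cl–NH2 eclipsed, CHO–H eclipsed, COOH–iPr eclipsed; 12.4 + 7.2 + 14.2 = 33.8 kJ/mol.
A (eclipsed): CH2Cl–H eclipsed, CHO–iPr eclipsed, COOH–NH2 eclipsed; 6.5 + 14.1 + 10.7 = 31.3 kJ/mol.
E(B) − E(A) = 33.8 − 31.3 = +2.5 kJ/mol.

+2.5 kJ/mol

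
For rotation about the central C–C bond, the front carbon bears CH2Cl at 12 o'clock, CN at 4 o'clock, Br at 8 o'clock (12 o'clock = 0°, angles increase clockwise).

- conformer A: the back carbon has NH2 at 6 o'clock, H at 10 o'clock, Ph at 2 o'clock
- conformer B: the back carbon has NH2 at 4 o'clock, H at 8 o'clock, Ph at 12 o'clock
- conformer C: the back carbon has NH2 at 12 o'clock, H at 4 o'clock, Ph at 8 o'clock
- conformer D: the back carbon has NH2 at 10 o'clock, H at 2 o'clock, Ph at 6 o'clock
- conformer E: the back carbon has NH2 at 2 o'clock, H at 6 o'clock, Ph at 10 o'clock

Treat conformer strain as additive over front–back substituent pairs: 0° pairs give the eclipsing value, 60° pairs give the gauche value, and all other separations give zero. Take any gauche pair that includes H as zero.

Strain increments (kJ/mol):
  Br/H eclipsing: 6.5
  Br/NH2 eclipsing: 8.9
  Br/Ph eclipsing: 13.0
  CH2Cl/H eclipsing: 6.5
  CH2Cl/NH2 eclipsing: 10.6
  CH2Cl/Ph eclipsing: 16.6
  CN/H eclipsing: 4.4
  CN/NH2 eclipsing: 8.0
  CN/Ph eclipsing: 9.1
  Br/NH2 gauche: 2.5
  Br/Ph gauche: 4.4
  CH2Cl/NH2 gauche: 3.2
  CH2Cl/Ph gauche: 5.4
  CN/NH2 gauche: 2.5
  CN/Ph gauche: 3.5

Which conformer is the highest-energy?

B

A (staggered): CH2Cl(0°)/Ph(60°) gauche 5.4; CN(120°)/NH2(180°) gauche 2.5; CN(120°)/Ph(60°) gauche 3.5; Br(240°)/NH2(180°) gauche 2.5 → 13.9 kJ/mol.
B (eclipsed): CH2Cl(0°)/Ph(0°) eclipsed 16.6; CN(120°)/NH2(120°) eclipsed 8.0; Br(240°)/H(240°) eclipsed 6.5 → 31.1 kJ/mol.
C (eclipsed): CH2Cl(0°)/NH2(0°) eclipsed 10.6; CN(120°)/H(120°) eclipsed 4.4; Br(240°)/Ph(240°) eclipsed 13.0 → 28.0 kJ/mol.
D (staggered): CH2Cl(0°)/NH2(300°) gauche 3.2; CN(120°)/Ph(180°) gauche 3.5; Br(240°)/NH2(300°) gauche 2.5; Br(240°)/Ph(180°) gauche 4.4 → 13.6 kJ/mol.
E (staggered): CH2Cl(0°)/NH2(60°) gauche 3.2; CH2Cl(0°)/Ph(300°) gauche 5.4; CN(120°)/NH2(60°) gauche 2.5; Br(240°)/Ph(300°) gauche 4.4 → 15.5 kJ/mol.
B has the highest total (31.1 kJ/mol).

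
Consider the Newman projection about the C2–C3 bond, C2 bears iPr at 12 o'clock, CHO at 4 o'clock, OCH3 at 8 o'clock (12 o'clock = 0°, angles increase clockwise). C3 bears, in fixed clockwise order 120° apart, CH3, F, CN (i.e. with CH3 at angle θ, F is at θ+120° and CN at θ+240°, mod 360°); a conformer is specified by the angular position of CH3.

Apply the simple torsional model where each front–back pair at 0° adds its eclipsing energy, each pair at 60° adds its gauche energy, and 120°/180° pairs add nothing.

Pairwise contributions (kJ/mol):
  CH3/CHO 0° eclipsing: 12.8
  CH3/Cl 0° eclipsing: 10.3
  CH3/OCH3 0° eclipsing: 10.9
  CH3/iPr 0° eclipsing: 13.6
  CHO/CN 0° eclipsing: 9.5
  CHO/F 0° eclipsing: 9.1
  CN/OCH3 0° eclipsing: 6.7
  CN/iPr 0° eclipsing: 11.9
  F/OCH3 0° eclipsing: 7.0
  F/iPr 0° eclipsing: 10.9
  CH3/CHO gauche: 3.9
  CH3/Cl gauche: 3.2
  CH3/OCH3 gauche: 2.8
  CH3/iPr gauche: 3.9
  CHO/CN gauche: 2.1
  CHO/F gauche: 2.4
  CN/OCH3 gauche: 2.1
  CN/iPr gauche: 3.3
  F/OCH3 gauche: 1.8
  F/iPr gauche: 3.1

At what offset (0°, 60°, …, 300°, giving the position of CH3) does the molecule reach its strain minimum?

CH3 at 0° (eclipsed): iPr–CH3 eclipsed, CHO–F eclipsed, OCH3–CN eclipsed; 13.6 + 9.1 + 6.7 = 29.4 kJ/mol.
CH3 at 60° (staggered): iPr–CH3 gauche, iPr–CN gauche, CHO–CH3 gauche, CHO–F gauche, OCH3–F gauche, OCH3–CN gauche; 3.9 + 3.3 + 3.9 + 2.4 + 1.8 + 2.1 = 17.4 kJ/mol.
CH3 at 120° (eclipsed): iPr–CN eclipsed, CHO–CH3 eclipsed, OCH3–F eclipsed; 11.9 + 12.8 + 7.0 = 31.7 kJ/mol.
CH3 at 180° (staggered): iPr–F gauche, iPr–CN gauche, CHO–CH3 gauche, CHO–CN gauche, OCH3–CH3 gauche, OCH3–F gauche; 3.1 + 3.3 + 3.9 + 2.1 + 2.8 + 1.8 = 17.0 kJ/mol.
CH3 at 240° (eclipsed): iPr–F eclipsed, CHO–CN eclipsed, OCH3–CH3 eclipsed; 10.9 + 9.5 + 10.9 = 31.3 kJ/mol.
CH3 at 300° (staggered): iPr–CH3 gauche, iPr–F gauche, CHO–F gauche, CHO–CN gauche, OCH3–CH3 gauche, OCH3–CN gauche; 3.9 + 3.1 + 2.4 + 2.1 + 2.8 + 2.1 = 16.4 kJ/mol.
The minimum (16.4 kJ/mol) occurs with CH3 at 300°.

300°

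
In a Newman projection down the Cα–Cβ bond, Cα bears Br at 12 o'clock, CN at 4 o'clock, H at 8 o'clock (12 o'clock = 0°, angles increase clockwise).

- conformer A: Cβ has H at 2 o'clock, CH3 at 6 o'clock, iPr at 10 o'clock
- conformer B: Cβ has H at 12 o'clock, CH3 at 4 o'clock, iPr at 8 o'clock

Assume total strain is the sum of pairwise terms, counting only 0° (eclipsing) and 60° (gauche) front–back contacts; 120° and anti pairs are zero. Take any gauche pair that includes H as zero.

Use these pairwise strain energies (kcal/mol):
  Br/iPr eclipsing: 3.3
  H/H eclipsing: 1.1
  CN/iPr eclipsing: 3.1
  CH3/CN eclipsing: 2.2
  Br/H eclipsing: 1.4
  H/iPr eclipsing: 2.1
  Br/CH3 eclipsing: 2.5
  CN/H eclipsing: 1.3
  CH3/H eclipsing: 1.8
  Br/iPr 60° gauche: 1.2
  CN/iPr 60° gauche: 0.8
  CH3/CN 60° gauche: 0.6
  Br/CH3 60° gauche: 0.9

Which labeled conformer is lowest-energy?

A

A (staggered): Br(0°)/iPr(300°) gauche 1.2; CN(120°)/CH3(180°) gauche 0.6 → 1.8 kcal/mol.
B (eclipsed): Br(0°)/H(0°) eclipsed 1.4; CN(120°)/CH3(120°) eclipsed 2.2; H(240°)/iPr(240°) eclipsed 2.1 → 5.7 kcal/mol.
A has the lowest total (1.8 kcal/mol).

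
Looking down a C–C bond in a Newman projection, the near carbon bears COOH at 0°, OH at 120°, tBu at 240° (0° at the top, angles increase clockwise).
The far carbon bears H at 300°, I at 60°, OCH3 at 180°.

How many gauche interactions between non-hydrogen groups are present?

Non-H gauche pairs: COOH(0°)/I(60°); OH(120°)/I(60°); OH(120°)/OCH3(180°); tBu(240°)/OCH3(180°) — 4 interactions.

4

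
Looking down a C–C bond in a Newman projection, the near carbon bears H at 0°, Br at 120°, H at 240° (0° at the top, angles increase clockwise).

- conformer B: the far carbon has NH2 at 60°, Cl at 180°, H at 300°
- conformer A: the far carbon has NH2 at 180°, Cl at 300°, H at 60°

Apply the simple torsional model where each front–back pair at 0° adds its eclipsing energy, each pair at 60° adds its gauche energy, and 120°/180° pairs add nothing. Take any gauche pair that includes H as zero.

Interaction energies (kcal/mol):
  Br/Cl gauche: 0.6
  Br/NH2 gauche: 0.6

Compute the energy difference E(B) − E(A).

+0.6 kcal/mol

B (staggered): Br(120°)/NH2(60°) gauche 0.6; Br(120°)/Cl(180°) gauche 0.6 → 1.2 kcal/mol.
A (staggered): Br(120°)/NH2(180°) gauche 0.6 → 0.6 kcal/mol.
E(B) − E(A) = 1.2 − 0.6 = +0.6 kcal/mol.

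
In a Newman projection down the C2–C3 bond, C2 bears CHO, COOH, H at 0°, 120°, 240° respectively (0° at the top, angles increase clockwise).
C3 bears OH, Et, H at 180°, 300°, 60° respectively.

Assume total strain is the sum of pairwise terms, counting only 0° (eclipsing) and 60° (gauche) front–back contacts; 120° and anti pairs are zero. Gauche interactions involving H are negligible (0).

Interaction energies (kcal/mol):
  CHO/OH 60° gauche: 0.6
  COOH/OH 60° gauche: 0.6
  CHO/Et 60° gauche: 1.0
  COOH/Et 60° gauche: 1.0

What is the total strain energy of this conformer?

1.6 kcal/mol

This conformer (staggered): CHO(0°)/Et(300°) gauche 1.0; COOH(120°)/OH(180°) gauche 0.6 → 1.6 kcal/mol.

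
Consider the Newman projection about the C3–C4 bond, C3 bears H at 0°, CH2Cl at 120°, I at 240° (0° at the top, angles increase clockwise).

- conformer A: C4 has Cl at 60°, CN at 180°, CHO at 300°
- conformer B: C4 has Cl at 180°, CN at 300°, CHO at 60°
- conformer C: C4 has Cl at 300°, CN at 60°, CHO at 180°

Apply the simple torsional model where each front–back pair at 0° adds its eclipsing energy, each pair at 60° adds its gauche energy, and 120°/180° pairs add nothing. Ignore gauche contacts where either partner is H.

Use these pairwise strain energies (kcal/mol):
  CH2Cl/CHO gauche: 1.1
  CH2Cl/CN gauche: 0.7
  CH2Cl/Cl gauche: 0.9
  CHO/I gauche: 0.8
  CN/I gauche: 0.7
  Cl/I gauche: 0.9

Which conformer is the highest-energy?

A (staggered): CH2Cl(120°)/Cl(60°) gauche 0.9; CH2Cl(120°)/CN(180°) gauche 0.7; I(240°)/CN(180°) gauche 0.7; I(240°)/CHO(300°) gauche 0.8 → 3.1 kcal/mol.
B (staggered): CH2Cl(120°)/Cl(180°) gauche 0.9; CH2Cl(120°)/CHO(60°) gauche 1.1; I(240°)/Cl(180°) gauche 0.9; I(240°)/CN(300°) gauche 0.7 → 3.6 kcal/mol.
C (staggered): CH2Cl(120°)/CN(60°) gauche 0.7; CH2Cl(120°)/CHO(180°) gauche 1.1; I(240°)/Cl(300°) gauche 0.9; I(240°)/CHO(180°) gauche 0.8 → 3.5 kcal/mol.
B has the highest total (3.6 kcal/mol).

B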